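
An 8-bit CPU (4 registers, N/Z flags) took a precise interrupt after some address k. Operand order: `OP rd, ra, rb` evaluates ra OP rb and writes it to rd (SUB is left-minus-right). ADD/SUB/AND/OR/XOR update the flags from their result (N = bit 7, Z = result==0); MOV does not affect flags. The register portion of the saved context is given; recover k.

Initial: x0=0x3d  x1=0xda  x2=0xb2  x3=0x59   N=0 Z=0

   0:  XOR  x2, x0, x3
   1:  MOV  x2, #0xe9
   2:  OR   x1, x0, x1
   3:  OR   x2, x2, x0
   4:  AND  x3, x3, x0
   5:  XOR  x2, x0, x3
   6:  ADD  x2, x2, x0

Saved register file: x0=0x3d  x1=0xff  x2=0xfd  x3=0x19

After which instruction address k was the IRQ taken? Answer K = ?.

after  0: x0=0x3d x1=0xda x2=0x64 x3=0x59  N=0 Z=0
after  1: x0=0x3d x1=0xda x2=0xe9 x3=0x59  N=0 Z=0
after  2: x0=0x3d x1=0xff x2=0xe9 x3=0x59  N=1 Z=0
after  3: x0=0x3d x1=0xff x2=0xfd x3=0x59  N=1 Z=0
after  4: x0=0x3d x1=0xff x2=0xfd x3=0x19  N=0 Z=0
-- IRQ taken; context saved, return-PC = 5 --

K = 4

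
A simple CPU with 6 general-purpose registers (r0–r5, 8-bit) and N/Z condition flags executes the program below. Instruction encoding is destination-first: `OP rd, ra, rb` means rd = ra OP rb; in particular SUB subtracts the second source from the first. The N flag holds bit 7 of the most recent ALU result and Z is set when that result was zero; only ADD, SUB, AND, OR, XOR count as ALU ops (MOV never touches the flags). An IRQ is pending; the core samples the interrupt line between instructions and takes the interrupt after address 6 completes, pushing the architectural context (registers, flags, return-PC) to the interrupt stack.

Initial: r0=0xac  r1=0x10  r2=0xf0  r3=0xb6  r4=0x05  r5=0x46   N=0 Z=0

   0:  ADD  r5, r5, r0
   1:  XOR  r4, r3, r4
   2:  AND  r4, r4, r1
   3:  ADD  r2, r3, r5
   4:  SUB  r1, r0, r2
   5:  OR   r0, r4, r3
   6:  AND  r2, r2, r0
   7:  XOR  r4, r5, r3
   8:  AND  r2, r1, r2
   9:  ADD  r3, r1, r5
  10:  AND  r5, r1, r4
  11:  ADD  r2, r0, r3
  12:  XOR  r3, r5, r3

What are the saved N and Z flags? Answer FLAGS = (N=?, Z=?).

FLAGS = (N=1, Z=0)

after  0: r0=0xac r1=0x10 r2=0xf0 r3=0xb6 r4=0x05 r5=0xf2  N=1 Z=0
after  1: r0=0xac r1=0x10 r2=0xf0 r3=0xb6 r4=0xb3 r5=0xf2  N=1 Z=0
after  2: r0=0xac r1=0x10 r2=0xf0 r3=0xb6 r4=0x10 r5=0xf2  N=0 Z=0
after  3: r0=0xac r1=0x10 r2=0xa8 r3=0xb6 r4=0x10 r5=0xf2  N=1 Z=0
after  4: r0=0xac r1=0x04 r2=0xa8 r3=0xb6 r4=0x10 r5=0xf2  N=0 Z=0
after  5: r0=0xb6 r1=0x04 r2=0xa8 r3=0xb6 r4=0x10 r5=0xf2  N=1 Z=0
after  6: r0=0xb6 r1=0x04 r2=0xa0 r3=0xb6 r4=0x10 r5=0xf2  N=1 Z=0
-- IRQ taken; context saved, return-PC = 7 --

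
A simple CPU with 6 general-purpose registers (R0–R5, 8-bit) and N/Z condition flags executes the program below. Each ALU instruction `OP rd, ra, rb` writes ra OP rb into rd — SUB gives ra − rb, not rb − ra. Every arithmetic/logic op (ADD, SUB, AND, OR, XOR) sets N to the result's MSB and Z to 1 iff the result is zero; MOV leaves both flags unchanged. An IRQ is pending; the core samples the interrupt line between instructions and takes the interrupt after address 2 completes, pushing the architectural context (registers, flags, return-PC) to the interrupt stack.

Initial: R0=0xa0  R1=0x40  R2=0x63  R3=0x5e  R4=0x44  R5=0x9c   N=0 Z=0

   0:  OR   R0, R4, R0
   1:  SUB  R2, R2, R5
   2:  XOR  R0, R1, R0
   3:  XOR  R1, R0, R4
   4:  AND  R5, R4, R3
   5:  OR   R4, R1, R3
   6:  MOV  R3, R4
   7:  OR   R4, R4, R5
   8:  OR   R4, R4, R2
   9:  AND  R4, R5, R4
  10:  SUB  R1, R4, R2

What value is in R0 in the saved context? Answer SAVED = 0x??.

SAVED = 0xa4

after  0: R0=0xe4 R1=0x40 R2=0x63 R3=0x5e R4=0x44 R5=0x9c  N=1 Z=0
after  1: R0=0xe4 R1=0x40 R2=0xc7 R3=0x5e R4=0x44 R5=0x9c  N=1 Z=0
after  2: R0=0xa4 R1=0x40 R2=0xc7 R3=0x5e R4=0x44 R5=0x9c  N=1 Z=0
-- IRQ taken; context saved, return-PC = 3 --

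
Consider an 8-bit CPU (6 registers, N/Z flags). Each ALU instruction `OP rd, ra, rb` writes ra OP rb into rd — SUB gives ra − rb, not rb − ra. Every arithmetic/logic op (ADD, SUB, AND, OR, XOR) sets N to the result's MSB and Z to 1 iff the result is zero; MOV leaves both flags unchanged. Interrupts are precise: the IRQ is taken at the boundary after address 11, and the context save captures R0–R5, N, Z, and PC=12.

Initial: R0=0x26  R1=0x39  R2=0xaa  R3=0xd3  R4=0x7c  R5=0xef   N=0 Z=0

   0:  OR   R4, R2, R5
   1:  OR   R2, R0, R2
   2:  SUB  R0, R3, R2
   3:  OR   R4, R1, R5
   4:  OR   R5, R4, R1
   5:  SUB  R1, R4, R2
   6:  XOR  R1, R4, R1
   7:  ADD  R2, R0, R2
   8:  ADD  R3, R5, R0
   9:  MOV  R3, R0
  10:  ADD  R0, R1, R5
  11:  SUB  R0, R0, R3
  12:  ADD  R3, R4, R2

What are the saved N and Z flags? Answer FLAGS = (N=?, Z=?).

FLAGS = (N=1, Z=0)

after  0: R0=0x26 R1=0x39 R2=0xaa R3=0xd3 R4=0xef R5=0xef  N=1 Z=0
after  1: R0=0x26 R1=0x39 R2=0xae R3=0xd3 R4=0xef R5=0xef  N=1 Z=0
after  2: R0=0x25 R1=0x39 R2=0xae R3=0xd3 R4=0xef R5=0xef  N=0 Z=0
after  3: R0=0x25 R1=0x39 R2=0xae R3=0xd3 R4=0xff R5=0xef  N=1 Z=0
after  4: R0=0x25 R1=0x39 R2=0xae R3=0xd3 R4=0xff R5=0xff  N=1 Z=0
after  5: R0=0x25 R1=0x51 R2=0xae R3=0xd3 R4=0xff R5=0xff  N=0 Z=0
after  6: R0=0x25 R1=0xae R2=0xae R3=0xd3 R4=0xff R5=0xff  N=1 Z=0
after  7: R0=0x25 R1=0xae R2=0xd3 R3=0xd3 R4=0xff R5=0xff  N=1 Z=0
after  8: R0=0x25 R1=0xae R2=0xd3 R3=0x24 R4=0xff R5=0xff  N=0 Z=0
after  9: R0=0x25 R1=0xae R2=0xd3 R3=0x25 R4=0xff R5=0xff  N=0 Z=0
after 10: R0=0xad R1=0xae R2=0xd3 R3=0x25 R4=0xff R5=0xff  N=1 Z=0
after 11: R0=0x88 R1=0xae R2=0xd3 R3=0x25 R4=0xff R5=0xff  N=1 Z=0
-- IRQ taken; context saved, return-PC = 12 --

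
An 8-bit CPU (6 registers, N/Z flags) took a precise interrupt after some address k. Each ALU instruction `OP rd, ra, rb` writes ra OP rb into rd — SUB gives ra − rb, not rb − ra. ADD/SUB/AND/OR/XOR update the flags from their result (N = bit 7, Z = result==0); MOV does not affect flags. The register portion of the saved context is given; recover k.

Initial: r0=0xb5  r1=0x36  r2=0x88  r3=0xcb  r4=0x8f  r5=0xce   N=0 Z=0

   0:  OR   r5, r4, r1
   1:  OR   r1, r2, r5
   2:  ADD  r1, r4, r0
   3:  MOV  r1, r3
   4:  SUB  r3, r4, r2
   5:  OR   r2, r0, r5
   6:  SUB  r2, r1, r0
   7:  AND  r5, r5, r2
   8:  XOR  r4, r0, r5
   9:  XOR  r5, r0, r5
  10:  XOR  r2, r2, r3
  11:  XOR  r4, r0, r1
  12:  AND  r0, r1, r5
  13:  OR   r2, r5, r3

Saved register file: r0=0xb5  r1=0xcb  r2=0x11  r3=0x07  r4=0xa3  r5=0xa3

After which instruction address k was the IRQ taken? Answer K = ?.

K = 10

after  0: r0=0xb5 r1=0x36 r2=0x88 r3=0xcb r4=0x8f r5=0xbf  N=1 Z=0
after  1: r0=0xb5 r1=0xbf r2=0x88 r3=0xcb r4=0x8f r5=0xbf  N=1 Z=0
after  2: r0=0xb5 r1=0x44 r2=0x88 r3=0xcb r4=0x8f r5=0xbf  N=0 Z=0
after  3: r0=0xb5 r1=0xcb r2=0x88 r3=0xcb r4=0x8f r5=0xbf  N=0 Z=0
after  4: r0=0xb5 r1=0xcb r2=0x88 r3=0x07 r4=0x8f r5=0xbf  N=0 Z=0
after  5: r0=0xb5 r1=0xcb r2=0xbf r3=0x07 r4=0x8f r5=0xbf  N=1 Z=0
after  6: r0=0xb5 r1=0xcb r2=0x16 r3=0x07 r4=0x8f r5=0xbf  N=0 Z=0
after  7: r0=0xb5 r1=0xcb r2=0x16 r3=0x07 r4=0x8f r5=0x16  N=0 Z=0
after  8: r0=0xb5 r1=0xcb r2=0x16 r3=0x07 r4=0xa3 r5=0x16  N=1 Z=0
after  9: r0=0xb5 r1=0xcb r2=0x16 r3=0x07 r4=0xa3 r5=0xa3  N=1 Z=0
after 10: r0=0xb5 r1=0xcb r2=0x11 r3=0x07 r4=0xa3 r5=0xa3  N=0 Z=0
-- IRQ taken; context saved, return-PC = 11 --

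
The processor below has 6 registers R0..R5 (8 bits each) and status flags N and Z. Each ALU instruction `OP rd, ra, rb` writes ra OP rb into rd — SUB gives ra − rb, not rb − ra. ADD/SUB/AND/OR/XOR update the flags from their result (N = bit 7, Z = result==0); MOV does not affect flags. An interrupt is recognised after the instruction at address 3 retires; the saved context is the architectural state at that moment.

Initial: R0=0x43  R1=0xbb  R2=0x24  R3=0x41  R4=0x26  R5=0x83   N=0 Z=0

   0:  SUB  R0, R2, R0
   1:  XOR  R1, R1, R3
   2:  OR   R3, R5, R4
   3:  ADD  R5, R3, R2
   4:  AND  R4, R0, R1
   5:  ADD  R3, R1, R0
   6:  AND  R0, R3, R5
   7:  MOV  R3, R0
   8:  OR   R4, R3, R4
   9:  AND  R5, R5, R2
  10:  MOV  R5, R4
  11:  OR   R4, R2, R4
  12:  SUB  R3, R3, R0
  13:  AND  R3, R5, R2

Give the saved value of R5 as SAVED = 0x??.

after  0: R0=0xe1 R1=0xbb R2=0x24 R3=0x41 R4=0x26 R5=0x83  N=1 Z=0
after  1: R0=0xe1 R1=0xfa R2=0x24 R3=0x41 R4=0x26 R5=0x83  N=1 Z=0
after  2: R0=0xe1 R1=0xfa R2=0x24 R3=0xa7 R4=0x26 R5=0x83  N=1 Z=0
after  3: R0=0xe1 R1=0xfa R2=0x24 R3=0xa7 R4=0x26 R5=0xcb  N=1 Z=0
-- IRQ taken; context saved, return-PC = 4 --

SAVED = 0xcb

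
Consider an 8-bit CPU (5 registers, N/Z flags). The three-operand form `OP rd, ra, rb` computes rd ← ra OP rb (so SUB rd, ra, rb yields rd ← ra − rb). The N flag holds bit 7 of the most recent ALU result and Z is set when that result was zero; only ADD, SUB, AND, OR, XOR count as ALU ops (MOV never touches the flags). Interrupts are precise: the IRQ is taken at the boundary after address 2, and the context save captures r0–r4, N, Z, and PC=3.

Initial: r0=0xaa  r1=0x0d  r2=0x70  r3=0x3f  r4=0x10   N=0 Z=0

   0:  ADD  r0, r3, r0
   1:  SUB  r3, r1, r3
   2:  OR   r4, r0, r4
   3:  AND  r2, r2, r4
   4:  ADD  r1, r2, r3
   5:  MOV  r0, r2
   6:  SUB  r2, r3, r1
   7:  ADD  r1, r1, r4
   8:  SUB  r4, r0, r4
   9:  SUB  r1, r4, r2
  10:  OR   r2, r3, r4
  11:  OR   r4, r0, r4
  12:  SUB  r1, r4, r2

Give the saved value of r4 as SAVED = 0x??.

after  0: r0=0xe9 r1=0x0d r2=0x70 r3=0x3f r4=0x10  N=1 Z=0
after  1: r0=0xe9 r1=0x0d r2=0x70 r3=0xce r4=0x10  N=1 Z=0
after  2: r0=0xe9 r1=0x0d r2=0x70 r3=0xce r4=0xf9  N=1 Z=0
-- IRQ taken; context saved, return-PC = 3 --

SAVED = 0xf9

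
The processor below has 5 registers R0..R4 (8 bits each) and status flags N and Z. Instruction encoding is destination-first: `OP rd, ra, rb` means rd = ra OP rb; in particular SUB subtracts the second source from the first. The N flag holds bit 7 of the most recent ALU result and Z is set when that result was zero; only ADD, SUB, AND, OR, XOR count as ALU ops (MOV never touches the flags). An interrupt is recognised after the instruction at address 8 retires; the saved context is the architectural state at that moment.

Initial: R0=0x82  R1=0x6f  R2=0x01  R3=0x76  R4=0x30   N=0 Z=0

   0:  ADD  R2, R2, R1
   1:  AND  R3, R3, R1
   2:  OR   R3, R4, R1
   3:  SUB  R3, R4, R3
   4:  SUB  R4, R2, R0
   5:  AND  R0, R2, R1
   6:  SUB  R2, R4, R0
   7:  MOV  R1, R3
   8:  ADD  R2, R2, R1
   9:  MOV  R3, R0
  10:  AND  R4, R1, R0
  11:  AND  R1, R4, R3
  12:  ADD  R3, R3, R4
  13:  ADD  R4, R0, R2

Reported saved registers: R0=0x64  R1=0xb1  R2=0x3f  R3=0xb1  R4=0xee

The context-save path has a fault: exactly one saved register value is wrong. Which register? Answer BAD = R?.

after  0: R0=0x82 R1=0x6f R2=0x70 R3=0x76 R4=0x30  N=0 Z=0
after  1: R0=0x82 R1=0x6f R2=0x70 R3=0x66 R4=0x30  N=0 Z=0
after  2: R0=0x82 R1=0x6f R2=0x70 R3=0x7f R4=0x30  N=0 Z=0
after  3: R0=0x82 R1=0x6f R2=0x70 R3=0xb1 R4=0x30  N=1 Z=0
after  4: R0=0x82 R1=0x6f R2=0x70 R3=0xb1 R4=0xee  N=1 Z=0
after  5: R0=0x60 R1=0x6f R2=0x70 R3=0xb1 R4=0xee  N=0 Z=0
after  6: R0=0x60 R1=0x6f R2=0x8e R3=0xb1 R4=0xee  N=1 Z=0
after  7: R0=0x60 R1=0xb1 R2=0x8e R3=0xb1 R4=0xee  N=1 Z=0
after  8: R0=0x60 R1=0xb1 R2=0x3f R3=0xb1 R4=0xee  N=0 Z=0
-- IRQ taken; context saved, return-PC = 9 --
mismatch: R0: reported 0x64 vs actual 0x60

BAD = R0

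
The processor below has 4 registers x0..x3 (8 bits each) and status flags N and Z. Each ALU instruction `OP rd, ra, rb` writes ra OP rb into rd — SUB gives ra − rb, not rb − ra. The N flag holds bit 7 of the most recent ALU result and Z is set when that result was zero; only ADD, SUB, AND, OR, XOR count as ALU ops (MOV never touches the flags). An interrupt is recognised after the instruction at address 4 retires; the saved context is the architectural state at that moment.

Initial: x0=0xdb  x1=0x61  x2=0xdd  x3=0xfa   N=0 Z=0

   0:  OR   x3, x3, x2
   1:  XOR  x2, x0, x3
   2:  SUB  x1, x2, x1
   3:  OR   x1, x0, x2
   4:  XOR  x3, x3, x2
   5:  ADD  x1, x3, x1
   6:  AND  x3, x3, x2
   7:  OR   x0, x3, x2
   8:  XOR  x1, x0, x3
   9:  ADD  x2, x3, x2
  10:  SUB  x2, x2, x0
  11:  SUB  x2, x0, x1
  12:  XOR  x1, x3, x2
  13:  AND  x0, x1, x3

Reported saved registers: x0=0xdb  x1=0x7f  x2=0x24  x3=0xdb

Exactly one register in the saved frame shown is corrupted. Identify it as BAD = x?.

BAD = x1

after  0: x0=0xdb x1=0x61 x2=0xdd x3=0xff  N=1 Z=0
after  1: x0=0xdb x1=0x61 x2=0x24 x3=0xff  N=0 Z=0
after  2: x0=0xdb x1=0xc3 x2=0x24 x3=0xff  N=1 Z=0
after  3: x0=0xdb x1=0xff x2=0x24 x3=0xff  N=1 Z=0
after  4: x0=0xdb x1=0xff x2=0x24 x3=0xdb  N=1 Z=0
-- IRQ taken; context saved, return-PC = 5 --
mismatch: x1: reported 0x7f vs actual 0xff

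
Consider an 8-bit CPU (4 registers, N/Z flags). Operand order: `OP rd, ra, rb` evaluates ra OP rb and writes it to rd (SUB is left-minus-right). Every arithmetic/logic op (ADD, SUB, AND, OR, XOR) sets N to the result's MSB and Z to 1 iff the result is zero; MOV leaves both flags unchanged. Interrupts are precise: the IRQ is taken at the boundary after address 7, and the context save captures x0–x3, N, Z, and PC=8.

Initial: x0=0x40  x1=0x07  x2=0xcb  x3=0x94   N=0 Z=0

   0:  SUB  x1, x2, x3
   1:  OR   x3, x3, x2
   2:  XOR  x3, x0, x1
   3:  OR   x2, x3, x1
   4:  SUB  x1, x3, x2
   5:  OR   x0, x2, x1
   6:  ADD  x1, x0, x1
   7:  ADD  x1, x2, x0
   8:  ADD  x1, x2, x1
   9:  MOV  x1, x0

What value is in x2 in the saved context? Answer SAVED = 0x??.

after  0: x0=0x40 x1=0x37 x2=0xcb x3=0x94  N=0 Z=0
after  1: x0=0x40 x1=0x37 x2=0xcb x3=0xdf  N=1 Z=0
after  2: x0=0x40 x1=0x37 x2=0xcb x3=0x77  N=0 Z=0
after  3: x0=0x40 x1=0x37 x2=0x77 x3=0x77  N=0 Z=0
after  4: x0=0x40 x1=0x00 x2=0x77 x3=0x77  N=0 Z=1
after  5: x0=0x77 x1=0x00 x2=0x77 x3=0x77  N=0 Z=0
after  6: x0=0x77 x1=0x77 x2=0x77 x3=0x77  N=0 Z=0
after  7: x0=0x77 x1=0xee x2=0x77 x3=0x77  N=1 Z=0
-- IRQ taken; context saved, return-PC = 8 --

SAVED = 0x77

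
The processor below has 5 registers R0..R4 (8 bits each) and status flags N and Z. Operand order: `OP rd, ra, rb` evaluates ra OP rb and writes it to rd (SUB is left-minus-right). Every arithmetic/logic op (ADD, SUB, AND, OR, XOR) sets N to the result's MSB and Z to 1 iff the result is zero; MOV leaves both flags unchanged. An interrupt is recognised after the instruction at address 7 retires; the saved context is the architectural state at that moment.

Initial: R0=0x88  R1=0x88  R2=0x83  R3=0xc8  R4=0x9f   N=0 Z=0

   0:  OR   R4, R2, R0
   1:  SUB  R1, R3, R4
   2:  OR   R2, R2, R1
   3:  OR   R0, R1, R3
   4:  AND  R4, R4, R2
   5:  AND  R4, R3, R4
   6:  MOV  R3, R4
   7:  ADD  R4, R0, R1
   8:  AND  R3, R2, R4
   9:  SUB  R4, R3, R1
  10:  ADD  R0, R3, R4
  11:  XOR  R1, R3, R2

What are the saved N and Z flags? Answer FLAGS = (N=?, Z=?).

FLAGS = (N=0, Z=0)

after  0: R0=0x88 R1=0x88 R2=0x83 R3=0xc8 R4=0x8b  N=1 Z=0
after  1: R0=0x88 R1=0x3d R2=0x83 R3=0xc8 R4=0x8b  N=0 Z=0
after  2: R0=0x88 R1=0x3d R2=0xbf R3=0xc8 R4=0x8b  N=1 Z=0
after  3: R0=0xfd R1=0x3d R2=0xbf R3=0xc8 R4=0x8b  N=1 Z=0
after  4: R0=0xfd R1=0x3d R2=0xbf R3=0xc8 R4=0x8b  N=1 Z=0
after  5: R0=0xfd R1=0x3d R2=0xbf R3=0xc8 R4=0x88  N=1 Z=0
after  6: R0=0xfd R1=0x3d R2=0xbf R3=0x88 R4=0x88  N=1 Z=0
after  7: R0=0xfd R1=0x3d R2=0xbf R3=0x88 R4=0x3a  N=0 Z=0
-- IRQ taken; context saved, return-PC = 8 --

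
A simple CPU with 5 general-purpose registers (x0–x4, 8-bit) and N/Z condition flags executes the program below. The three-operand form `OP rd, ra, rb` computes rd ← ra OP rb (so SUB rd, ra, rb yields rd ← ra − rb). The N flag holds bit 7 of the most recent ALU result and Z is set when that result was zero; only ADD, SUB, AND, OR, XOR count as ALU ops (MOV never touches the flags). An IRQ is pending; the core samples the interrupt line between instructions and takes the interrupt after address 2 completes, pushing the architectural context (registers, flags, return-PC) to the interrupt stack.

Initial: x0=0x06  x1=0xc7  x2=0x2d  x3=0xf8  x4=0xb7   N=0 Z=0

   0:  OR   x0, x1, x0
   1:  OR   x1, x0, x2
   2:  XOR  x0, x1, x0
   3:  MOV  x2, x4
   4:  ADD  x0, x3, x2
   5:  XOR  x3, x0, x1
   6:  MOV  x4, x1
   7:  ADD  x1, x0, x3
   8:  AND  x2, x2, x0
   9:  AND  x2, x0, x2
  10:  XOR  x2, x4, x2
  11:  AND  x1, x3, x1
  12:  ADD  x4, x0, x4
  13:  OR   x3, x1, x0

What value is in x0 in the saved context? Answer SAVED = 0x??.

SAVED = 0x28

after  0: x0=0xc7 x1=0xc7 x2=0x2d x3=0xf8 x4=0xb7  N=1 Z=0
after  1: x0=0xc7 x1=0xef x2=0x2d x3=0xf8 x4=0xb7  N=1 Z=0
after  2: x0=0x28 x1=0xef x2=0x2d x3=0xf8 x4=0xb7  N=0 Z=0
-- IRQ taken; context saved, return-PC = 3 --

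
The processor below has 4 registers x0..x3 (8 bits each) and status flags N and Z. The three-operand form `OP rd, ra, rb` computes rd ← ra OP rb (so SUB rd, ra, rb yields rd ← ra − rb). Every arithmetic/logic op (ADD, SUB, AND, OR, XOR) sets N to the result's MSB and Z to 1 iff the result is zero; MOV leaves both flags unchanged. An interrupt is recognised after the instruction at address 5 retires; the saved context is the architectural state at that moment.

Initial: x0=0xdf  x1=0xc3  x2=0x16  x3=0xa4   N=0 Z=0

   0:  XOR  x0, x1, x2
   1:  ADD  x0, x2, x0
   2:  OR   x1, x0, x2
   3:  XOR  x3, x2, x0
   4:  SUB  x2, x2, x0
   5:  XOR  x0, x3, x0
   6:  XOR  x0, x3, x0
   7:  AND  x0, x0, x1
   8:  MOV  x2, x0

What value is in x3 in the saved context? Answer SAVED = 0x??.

after  0: x0=0xd5 x1=0xc3 x2=0x16 x3=0xa4  N=1 Z=0
after  1: x0=0xeb x1=0xc3 x2=0x16 x3=0xa4  N=1 Z=0
after  2: x0=0xeb x1=0xff x2=0x16 x3=0xa4  N=1 Z=0
after  3: x0=0xeb x1=0xff x2=0x16 x3=0xfd  N=1 Z=0
after  4: x0=0xeb x1=0xff x2=0x2b x3=0xfd  N=0 Z=0
after  5: x0=0x16 x1=0xff x2=0x2b x3=0xfd  N=0 Z=0
-- IRQ taken; context saved, return-PC = 6 --

SAVED = 0xfd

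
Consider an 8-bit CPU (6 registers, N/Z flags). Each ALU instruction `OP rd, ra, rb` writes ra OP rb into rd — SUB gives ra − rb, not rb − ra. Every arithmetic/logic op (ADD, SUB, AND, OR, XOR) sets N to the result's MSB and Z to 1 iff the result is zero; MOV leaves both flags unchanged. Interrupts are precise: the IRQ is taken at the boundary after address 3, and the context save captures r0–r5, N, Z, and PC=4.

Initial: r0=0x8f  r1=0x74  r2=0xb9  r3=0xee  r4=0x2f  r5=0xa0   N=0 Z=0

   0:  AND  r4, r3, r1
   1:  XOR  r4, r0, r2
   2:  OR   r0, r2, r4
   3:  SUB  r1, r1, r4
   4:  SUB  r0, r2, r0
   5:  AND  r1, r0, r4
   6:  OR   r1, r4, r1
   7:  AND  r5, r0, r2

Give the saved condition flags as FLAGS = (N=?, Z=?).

after  0: r0=0x8f r1=0x74 r2=0xb9 r3=0xee r4=0x64 r5=0xa0  N=0 Z=0
after  1: r0=0x8f r1=0x74 r2=0xb9 r3=0xee r4=0x36 r5=0xa0  N=0 Z=0
after  2: r0=0xbf r1=0x74 r2=0xb9 r3=0xee r4=0x36 r5=0xa0  N=1 Z=0
after  3: r0=0xbf r1=0x3e r2=0xb9 r3=0xee r4=0x36 r5=0xa0  N=0 Z=0
-- IRQ taken; context saved, return-PC = 4 --

FLAGS = (N=0, Z=0)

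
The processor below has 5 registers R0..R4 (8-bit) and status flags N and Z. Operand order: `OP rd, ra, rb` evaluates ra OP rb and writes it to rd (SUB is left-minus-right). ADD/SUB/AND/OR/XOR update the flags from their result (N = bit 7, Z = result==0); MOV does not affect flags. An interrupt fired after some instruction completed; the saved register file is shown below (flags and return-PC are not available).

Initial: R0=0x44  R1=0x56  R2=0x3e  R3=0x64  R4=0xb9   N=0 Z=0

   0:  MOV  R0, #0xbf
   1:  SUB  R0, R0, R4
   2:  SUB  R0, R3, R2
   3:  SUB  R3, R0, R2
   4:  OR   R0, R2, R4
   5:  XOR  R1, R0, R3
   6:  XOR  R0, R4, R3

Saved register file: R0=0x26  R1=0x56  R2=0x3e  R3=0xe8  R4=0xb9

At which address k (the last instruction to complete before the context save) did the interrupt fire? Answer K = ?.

K = 3

after  0: R0=0xbf R1=0x56 R2=0x3e R3=0x64 R4=0xb9  N=0 Z=0
after  1: R0=0x06 R1=0x56 R2=0x3e R3=0x64 R4=0xb9  N=0 Z=0
after  2: R0=0x26 R1=0x56 R2=0x3e R3=0x64 R4=0xb9  N=0 Z=0
after  3: R0=0x26 R1=0x56 R2=0x3e R3=0xe8 R4=0xb9  N=1 Z=0
-- IRQ taken; context saved, return-PC = 4 --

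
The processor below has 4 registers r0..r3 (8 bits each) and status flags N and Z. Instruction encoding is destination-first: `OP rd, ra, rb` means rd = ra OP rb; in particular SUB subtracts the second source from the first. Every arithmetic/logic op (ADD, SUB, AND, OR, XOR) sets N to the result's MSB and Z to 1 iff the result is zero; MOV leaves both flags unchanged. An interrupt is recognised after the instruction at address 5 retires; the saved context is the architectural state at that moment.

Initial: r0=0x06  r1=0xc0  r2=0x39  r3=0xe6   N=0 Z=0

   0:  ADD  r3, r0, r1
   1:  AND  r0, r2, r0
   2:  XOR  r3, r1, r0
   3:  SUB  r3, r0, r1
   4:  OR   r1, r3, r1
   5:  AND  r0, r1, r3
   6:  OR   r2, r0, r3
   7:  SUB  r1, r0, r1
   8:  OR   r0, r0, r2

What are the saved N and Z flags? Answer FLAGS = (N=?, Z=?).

after  0: r0=0x06 r1=0xc0 r2=0x39 r3=0xc6  N=1 Z=0
after  1: r0=0x00 r1=0xc0 r2=0x39 r3=0xc6  N=0 Z=1
after  2: r0=0x00 r1=0xc0 r2=0x39 r3=0xc0  N=1 Z=0
after  3: r0=0x00 r1=0xc0 r2=0x39 r3=0x40  N=0 Z=0
after  4: r0=0x00 r1=0xc0 r2=0x39 r3=0x40  N=1 Z=0
after  5: r0=0x40 r1=0xc0 r2=0x39 r3=0x40  N=0 Z=0
-- IRQ taken; context saved, return-PC = 6 --

FLAGS = (N=0, Z=0)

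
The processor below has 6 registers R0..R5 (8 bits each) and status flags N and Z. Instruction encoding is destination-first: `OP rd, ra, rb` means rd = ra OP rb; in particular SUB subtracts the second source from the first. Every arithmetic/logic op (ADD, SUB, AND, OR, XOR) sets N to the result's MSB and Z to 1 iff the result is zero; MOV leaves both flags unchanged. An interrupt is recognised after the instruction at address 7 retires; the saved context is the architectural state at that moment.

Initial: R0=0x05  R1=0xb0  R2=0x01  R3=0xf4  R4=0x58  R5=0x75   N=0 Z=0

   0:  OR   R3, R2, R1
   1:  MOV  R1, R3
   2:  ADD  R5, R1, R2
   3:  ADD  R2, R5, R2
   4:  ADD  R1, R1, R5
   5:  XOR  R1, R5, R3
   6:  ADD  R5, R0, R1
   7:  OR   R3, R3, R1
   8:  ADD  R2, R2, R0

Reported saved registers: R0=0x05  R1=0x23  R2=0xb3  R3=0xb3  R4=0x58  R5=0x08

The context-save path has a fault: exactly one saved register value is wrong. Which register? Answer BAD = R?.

BAD = R1

after  0: R0=0x05 R1=0xb0 R2=0x01 R3=0xb1 R4=0x58 R5=0x75  N=1 Z=0
after  1: R0=0x05 R1=0xb1 R2=0x01 R3=0xb1 R4=0x58 R5=0x75  N=1 Z=0
after  2: R0=0x05 R1=0xb1 R2=0x01 R3=0xb1 R4=0x58 R5=0xb2  N=1 Z=0
after  3: R0=0x05 R1=0xb1 R2=0xb3 R3=0xb1 R4=0x58 R5=0xb2  N=1 Z=0
after  4: R0=0x05 R1=0x63 R2=0xb3 R3=0xb1 R4=0x58 R5=0xb2  N=0 Z=0
after  5: R0=0x05 R1=0x03 R2=0xb3 R3=0xb1 R4=0x58 R5=0xb2  N=0 Z=0
after  6: R0=0x05 R1=0x03 R2=0xb3 R3=0xb1 R4=0x58 R5=0x08  N=0 Z=0
after  7: R0=0x05 R1=0x03 R2=0xb3 R3=0xb3 R4=0x58 R5=0x08  N=1 Z=0
-- IRQ taken; context saved, return-PC = 8 --
mismatch: R1: reported 0x23 vs actual 0x03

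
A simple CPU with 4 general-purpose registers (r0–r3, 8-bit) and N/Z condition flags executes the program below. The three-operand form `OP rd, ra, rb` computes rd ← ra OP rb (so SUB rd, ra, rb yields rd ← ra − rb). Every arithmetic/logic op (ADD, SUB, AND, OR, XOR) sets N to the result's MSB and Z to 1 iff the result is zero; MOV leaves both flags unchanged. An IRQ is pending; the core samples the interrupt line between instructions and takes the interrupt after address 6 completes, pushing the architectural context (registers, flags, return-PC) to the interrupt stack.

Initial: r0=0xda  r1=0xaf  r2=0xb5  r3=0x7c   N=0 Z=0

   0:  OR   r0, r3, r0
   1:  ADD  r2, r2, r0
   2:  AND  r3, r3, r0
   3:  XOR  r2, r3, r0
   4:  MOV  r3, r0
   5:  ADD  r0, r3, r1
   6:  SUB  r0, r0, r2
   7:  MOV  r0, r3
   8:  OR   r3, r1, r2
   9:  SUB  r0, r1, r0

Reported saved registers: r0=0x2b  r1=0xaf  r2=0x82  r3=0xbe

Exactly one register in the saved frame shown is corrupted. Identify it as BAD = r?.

BAD = r3

after  0: r0=0xfe r1=0xaf r2=0xb5 r3=0x7c  N=1 Z=0
after  1: r0=0xfe r1=0xaf r2=0xb3 r3=0x7c  N=1 Z=0
after  2: r0=0xfe r1=0xaf r2=0xb3 r3=0x7c  N=0 Z=0
after  3: r0=0xfe r1=0xaf r2=0x82 r3=0x7c  N=1 Z=0
after  4: r0=0xfe r1=0xaf r2=0x82 r3=0xfe  N=1 Z=0
after  5: r0=0xad r1=0xaf r2=0x82 r3=0xfe  N=1 Z=0
after  6: r0=0x2b r1=0xaf r2=0x82 r3=0xfe  N=0 Z=0
-- IRQ taken; context saved, return-PC = 7 --
mismatch: r3: reported 0xbe vs actual 0xfe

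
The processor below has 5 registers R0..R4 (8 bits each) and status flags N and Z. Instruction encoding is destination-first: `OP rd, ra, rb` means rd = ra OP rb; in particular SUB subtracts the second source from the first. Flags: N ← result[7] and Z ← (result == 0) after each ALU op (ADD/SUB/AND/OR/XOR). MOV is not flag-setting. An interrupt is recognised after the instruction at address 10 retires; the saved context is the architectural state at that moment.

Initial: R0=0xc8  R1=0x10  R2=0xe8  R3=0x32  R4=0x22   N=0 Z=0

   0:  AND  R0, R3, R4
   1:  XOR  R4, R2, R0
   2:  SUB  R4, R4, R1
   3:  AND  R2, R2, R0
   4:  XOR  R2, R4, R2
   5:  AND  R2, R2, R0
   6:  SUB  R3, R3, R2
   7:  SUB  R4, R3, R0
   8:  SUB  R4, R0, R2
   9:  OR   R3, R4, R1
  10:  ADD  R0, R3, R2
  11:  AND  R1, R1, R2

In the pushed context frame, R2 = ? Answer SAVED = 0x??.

after  0: R0=0x22 R1=0x10 R2=0xe8 R3=0x32 R4=0x22  N=0 Z=0
after  1: R0=0x22 R1=0x10 R2=0xe8 R3=0x32 R4=0xca  N=1 Z=0
after  2: R0=0x22 R1=0x10 R2=0xe8 R3=0x32 R4=0xba  N=1 Z=0
after  3: R0=0x22 R1=0x10 R2=0x20 R3=0x32 R4=0xba  N=0 Z=0
after  4: R0=0x22 R1=0x10 R2=0x9a R3=0x32 R4=0xba  N=1 Z=0
after  5: R0=0x22 R1=0x10 R2=0x02 R3=0x32 R4=0xba  N=0 Z=0
after  6: R0=0x22 R1=0x10 R2=0x02 R3=0x30 R4=0xba  N=0 Z=0
after  7: R0=0x22 R1=0x10 R2=0x02 R3=0x30 R4=0x0e  N=0 Z=0
after  8: R0=0x22 R1=0x10 R2=0x02 R3=0x30 R4=0x20  N=0 Z=0
after  9: R0=0x22 R1=0x10 R2=0x02 R3=0x30 R4=0x20  N=0 Z=0
after 10: R0=0x32 R1=0x10 R2=0x02 R3=0x30 R4=0x20  N=0 Z=0
-- IRQ taken; context saved, return-PC = 11 --

SAVED = 0x02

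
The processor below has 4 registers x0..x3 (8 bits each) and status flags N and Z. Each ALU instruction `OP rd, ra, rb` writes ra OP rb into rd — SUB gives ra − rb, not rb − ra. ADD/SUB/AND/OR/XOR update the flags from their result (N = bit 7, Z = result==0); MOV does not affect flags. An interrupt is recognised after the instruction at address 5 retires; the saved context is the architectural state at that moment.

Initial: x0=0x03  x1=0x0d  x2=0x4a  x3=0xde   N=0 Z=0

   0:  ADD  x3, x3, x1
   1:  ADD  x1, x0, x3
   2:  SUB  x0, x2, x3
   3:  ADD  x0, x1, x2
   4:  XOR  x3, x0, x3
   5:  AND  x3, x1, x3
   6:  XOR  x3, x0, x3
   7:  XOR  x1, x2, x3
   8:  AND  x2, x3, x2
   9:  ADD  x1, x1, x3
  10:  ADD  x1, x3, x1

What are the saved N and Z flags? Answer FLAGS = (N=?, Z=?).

FLAGS = (N=1, Z=0)

after  0: x0=0x03 x1=0x0d x2=0x4a x3=0xeb  N=1 Z=0
after  1: x0=0x03 x1=0xee x2=0x4a x3=0xeb  N=1 Z=0
after  2: x0=0x5f x1=0xee x2=0x4a x3=0xeb  N=0 Z=0
after  3: x0=0x38 x1=0xee x2=0x4a x3=0xeb  N=0 Z=0
after  4: x0=0x38 x1=0xee x2=0x4a x3=0xd3  N=1 Z=0
after  5: x0=0x38 x1=0xee x2=0x4a x3=0xc2  N=1 Z=0
-- IRQ taken; context saved, return-PC = 6 --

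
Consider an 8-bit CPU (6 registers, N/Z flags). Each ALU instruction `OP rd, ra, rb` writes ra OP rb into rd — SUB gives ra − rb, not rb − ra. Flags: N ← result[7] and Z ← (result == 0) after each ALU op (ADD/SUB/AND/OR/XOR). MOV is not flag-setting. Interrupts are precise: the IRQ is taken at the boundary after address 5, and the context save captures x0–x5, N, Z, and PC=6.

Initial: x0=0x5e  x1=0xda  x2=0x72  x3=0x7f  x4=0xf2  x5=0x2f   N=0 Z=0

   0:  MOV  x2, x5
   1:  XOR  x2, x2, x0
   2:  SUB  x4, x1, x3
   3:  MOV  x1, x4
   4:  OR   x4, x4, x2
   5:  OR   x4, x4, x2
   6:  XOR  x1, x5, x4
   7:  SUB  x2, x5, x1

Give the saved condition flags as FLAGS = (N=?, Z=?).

after  0: x0=0x5e x1=0xda x2=0x2f x3=0x7f x4=0xf2 x5=0x2f  N=0 Z=0
after  1: x0=0x5e x1=0xda x2=0x71 x3=0x7f x4=0xf2 x5=0x2f  N=0 Z=0
after  2: x0=0x5e x1=0xda x2=0x71 x3=0x7f x4=0x5b x5=0x2f  N=0 Z=0
after  3: x0=0x5e x1=0x5b x2=0x71 x3=0x7f x4=0x5b x5=0x2f  N=0 Z=0
after  4: x0=0x5e x1=0x5b x2=0x71 x3=0x7f x4=0x7b x5=0x2f  N=0 Z=0
after  5: x0=0x5e x1=0x5b x2=0x71 x3=0x7f x4=0x7b x5=0x2f  N=0 Z=0
-- IRQ taken; context saved, return-PC = 6 --

FLAGS = (N=0, Z=0)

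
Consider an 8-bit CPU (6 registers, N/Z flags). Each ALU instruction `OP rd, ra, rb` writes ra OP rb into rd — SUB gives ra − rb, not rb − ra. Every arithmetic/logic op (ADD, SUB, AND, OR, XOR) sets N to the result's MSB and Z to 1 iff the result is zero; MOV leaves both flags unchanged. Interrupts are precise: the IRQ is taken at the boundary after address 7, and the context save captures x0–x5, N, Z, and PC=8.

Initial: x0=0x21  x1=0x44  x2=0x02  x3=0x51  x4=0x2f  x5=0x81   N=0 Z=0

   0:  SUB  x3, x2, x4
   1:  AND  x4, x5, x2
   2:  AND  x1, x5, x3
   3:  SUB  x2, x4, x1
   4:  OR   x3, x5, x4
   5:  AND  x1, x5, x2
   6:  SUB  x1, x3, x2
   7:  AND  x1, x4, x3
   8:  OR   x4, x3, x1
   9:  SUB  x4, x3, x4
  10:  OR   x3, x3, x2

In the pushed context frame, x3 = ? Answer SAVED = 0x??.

SAVED = 0x81

after  0: x0=0x21 x1=0x44 x2=0x02 x3=0xd3 x4=0x2f x5=0x81  N=1 Z=0
after  1: x0=0x21 x1=0x44 x2=0x02 x3=0xd3 x4=0x00 x5=0x81  N=0 Z=1
after  2: x0=0x21 x1=0x81 x2=0x02 x3=0xd3 x4=0x00 x5=0x81  N=1 Z=0
after  3: x0=0x21 x1=0x81 x2=0x7f x3=0xd3 x4=0x00 x5=0x81  N=0 Z=0
after  4: x0=0x21 x1=0x81 x2=0x7f x3=0x81 x4=0x00 x5=0x81  N=1 Z=0
after  5: x0=0x21 x1=0x01 x2=0x7f x3=0x81 x4=0x00 x5=0x81  N=0 Z=0
after  6: x0=0x21 x1=0x02 x2=0x7f x3=0x81 x4=0x00 x5=0x81  N=0 Z=0
after  7: x0=0x21 x1=0x00 x2=0x7f x3=0x81 x4=0x00 x5=0x81  N=0 Z=1
-- IRQ taken; context saved, return-PC = 8 --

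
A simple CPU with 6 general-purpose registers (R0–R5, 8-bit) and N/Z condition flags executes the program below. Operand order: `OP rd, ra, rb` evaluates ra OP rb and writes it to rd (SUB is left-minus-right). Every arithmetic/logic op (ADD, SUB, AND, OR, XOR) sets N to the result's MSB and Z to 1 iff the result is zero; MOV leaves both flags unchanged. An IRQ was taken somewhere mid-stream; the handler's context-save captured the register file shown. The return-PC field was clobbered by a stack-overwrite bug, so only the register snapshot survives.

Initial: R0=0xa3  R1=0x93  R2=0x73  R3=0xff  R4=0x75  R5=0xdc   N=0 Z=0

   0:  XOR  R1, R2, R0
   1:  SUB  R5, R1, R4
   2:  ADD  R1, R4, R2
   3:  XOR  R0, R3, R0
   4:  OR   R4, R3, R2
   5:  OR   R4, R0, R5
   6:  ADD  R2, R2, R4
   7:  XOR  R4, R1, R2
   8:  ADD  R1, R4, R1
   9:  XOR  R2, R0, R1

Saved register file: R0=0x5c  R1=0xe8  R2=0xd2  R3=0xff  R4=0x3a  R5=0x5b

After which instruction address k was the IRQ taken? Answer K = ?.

K = 7

after  0: R0=0xa3 R1=0xd0 R2=0x73 R3=0xff R4=0x75 R5=0xdc  N=1 Z=0
after  1: R0=0xa3 R1=0xd0 R2=0x73 R3=0xff R4=0x75 R5=0x5b  N=0 Z=0
after  2: R0=0xa3 R1=0xe8 R2=0x73 R3=0xff R4=0x75 R5=0x5b  N=1 Z=0
after  3: R0=0x5c R1=0xe8 R2=0x73 R3=0xff R4=0x75 R5=0x5b  N=0 Z=0
after  4: R0=0x5c R1=0xe8 R2=0x73 R3=0xff R4=0xff R5=0x5b  N=1 Z=0
after  5: R0=0x5c R1=0xe8 R2=0x73 R3=0xff R4=0x5f R5=0x5b  N=0 Z=0
after  6: R0=0x5c R1=0xe8 R2=0xd2 R3=0xff R4=0x5f R5=0x5b  N=1 Z=0
after  7: R0=0x5c R1=0xe8 R2=0xd2 R3=0xff R4=0x3a R5=0x5b  N=0 Z=0
-- IRQ taken; context saved, return-PC = 8 --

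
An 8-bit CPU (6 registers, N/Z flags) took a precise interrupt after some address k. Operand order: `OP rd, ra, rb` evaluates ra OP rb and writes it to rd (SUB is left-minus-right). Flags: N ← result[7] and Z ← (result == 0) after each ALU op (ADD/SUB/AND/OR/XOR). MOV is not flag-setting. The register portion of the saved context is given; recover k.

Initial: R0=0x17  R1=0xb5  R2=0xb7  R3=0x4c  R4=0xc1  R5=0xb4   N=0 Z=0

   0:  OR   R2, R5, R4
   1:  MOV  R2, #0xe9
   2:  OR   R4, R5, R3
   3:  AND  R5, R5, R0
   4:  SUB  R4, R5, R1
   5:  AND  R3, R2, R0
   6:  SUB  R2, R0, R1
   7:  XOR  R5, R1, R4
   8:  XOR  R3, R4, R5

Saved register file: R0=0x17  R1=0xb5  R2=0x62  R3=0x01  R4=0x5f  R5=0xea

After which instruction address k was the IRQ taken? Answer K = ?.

after  0: R0=0x17 R1=0xb5 R2=0xf5 R3=0x4c R4=0xc1 R5=0xb4  N=1 Z=0
after  1: R0=0x17 R1=0xb5 R2=0xe9 R3=0x4c R4=0xc1 R5=0xb4  N=1 Z=0
after  2: R0=0x17 R1=0xb5 R2=0xe9 R3=0x4c R4=0xfc R5=0xb4  N=1 Z=0
after  3: R0=0x17 R1=0xb5 R2=0xe9 R3=0x4c R4=0xfc R5=0x14  N=0 Z=0
after  4: R0=0x17 R1=0xb5 R2=0xe9 R3=0x4c R4=0x5f R5=0x14  N=0 Z=0
after  5: R0=0x17 R1=0xb5 R2=0xe9 R3=0x01 R4=0x5f R5=0x14  N=0 Z=0
after  6: R0=0x17 R1=0xb5 R2=0x62 R3=0x01 R4=0x5f R5=0x14  N=0 Z=0
after  7: R0=0x17 R1=0xb5 R2=0x62 R3=0x01 R4=0x5f R5=0xea  N=1 Z=0
-- IRQ taken; context saved, return-PC = 8 --

K = 7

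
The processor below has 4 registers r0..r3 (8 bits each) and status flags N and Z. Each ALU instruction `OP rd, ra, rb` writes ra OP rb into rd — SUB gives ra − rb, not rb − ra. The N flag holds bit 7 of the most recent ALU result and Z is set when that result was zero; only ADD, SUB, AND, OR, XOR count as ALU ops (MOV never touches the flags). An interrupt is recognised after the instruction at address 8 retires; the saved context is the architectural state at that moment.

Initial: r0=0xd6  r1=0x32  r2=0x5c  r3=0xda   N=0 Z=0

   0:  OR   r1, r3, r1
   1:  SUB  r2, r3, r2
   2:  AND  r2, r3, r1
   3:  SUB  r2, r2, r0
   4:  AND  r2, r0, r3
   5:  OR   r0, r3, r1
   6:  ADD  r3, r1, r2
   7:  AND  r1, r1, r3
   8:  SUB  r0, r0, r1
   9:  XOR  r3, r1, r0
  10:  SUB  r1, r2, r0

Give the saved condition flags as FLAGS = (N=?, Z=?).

after  0: r0=0xd6 r1=0xfa r2=0x5c r3=0xda  N=1 Z=0
after  1: r0=0xd6 r1=0xfa r2=0x7e r3=0xda  N=0 Z=0
after  2: r0=0xd6 r1=0xfa r2=0xda r3=0xda  N=1 Z=0
after  3: r0=0xd6 r1=0xfa r2=0x04 r3=0xda  N=0 Z=0
after  4: r0=0xd6 r1=0xfa r2=0xd2 r3=0xda  N=1 Z=0
after  5: r0=0xfa r1=0xfa r2=0xd2 r3=0xda  N=1 Z=0
after  6: r0=0xfa r1=0xfa r2=0xd2 r3=0xcc  N=1 Z=0
after  7: r0=0xfa r1=0xc8 r2=0xd2 r3=0xcc  N=1 Z=0
after  8: r0=0x32 r1=0xc8 r2=0xd2 r3=0xcc  N=0 Z=0
-- IRQ taken; context saved, return-PC = 9 --

FLAGS = (N=0, Z=0)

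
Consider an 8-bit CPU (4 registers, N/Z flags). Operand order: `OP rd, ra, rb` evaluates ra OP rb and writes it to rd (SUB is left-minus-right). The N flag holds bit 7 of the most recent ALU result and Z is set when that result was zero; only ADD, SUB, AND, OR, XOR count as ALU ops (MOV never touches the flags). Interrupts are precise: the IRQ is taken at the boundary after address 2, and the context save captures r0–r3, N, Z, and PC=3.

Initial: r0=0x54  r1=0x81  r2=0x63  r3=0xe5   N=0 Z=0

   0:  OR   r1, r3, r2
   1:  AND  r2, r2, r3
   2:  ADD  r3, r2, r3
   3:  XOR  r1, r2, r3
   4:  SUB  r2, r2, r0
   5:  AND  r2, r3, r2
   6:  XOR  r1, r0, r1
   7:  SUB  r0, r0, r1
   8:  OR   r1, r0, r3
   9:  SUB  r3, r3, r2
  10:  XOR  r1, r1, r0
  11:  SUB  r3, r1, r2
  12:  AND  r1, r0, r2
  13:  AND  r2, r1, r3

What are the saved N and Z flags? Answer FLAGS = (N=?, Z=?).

FLAGS = (N=0, Z=0)

after  0: r0=0x54 r1=0xe7 r2=0x63 r3=0xe5  N=1 Z=0
after  1: r0=0x54 r1=0xe7 r2=0x61 r3=0xe5  N=0 Z=0
after  2: r0=0x54 r1=0xe7 r2=0x61 r3=0x46  N=0 Z=0
-- IRQ taken; context saved, return-PC = 3 --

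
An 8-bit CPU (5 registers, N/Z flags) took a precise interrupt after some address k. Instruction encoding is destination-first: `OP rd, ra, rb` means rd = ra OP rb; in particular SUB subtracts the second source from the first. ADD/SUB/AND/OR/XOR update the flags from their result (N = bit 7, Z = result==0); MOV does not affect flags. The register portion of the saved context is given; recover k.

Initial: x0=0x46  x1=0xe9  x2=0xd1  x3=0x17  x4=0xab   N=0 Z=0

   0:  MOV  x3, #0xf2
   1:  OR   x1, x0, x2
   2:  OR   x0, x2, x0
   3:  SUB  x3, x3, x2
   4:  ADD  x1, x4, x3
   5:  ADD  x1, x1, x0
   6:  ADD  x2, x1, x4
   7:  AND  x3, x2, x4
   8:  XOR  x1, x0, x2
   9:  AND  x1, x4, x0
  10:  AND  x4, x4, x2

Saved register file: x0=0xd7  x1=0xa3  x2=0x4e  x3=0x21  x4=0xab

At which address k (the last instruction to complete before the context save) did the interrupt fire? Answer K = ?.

K = 6

after  0: x0=0x46 x1=0xe9 x2=0xd1 x3=0xf2 x4=0xab  N=0 Z=0
after  1: x0=0x46 x1=0xd7 x2=0xd1 x3=0xf2 x4=0xab  N=1 Z=0
after  2: x0=0xd7 x1=0xd7 x2=0xd1 x3=0xf2 x4=0xab  N=1 Z=0
after  3: x0=0xd7 x1=0xd7 x2=0xd1 x3=0x21 x4=0xab  N=0 Z=0
after  4: x0=0xd7 x1=0xcc x2=0xd1 x3=0x21 x4=0xab  N=1 Z=0
after  5: x0=0xd7 x1=0xa3 x2=0xd1 x3=0x21 x4=0xab  N=1 Z=0
after  6: x0=0xd7 x1=0xa3 x2=0x4e x3=0x21 x4=0xab  N=0 Z=0
-- IRQ taken; context saved, return-PC = 7 --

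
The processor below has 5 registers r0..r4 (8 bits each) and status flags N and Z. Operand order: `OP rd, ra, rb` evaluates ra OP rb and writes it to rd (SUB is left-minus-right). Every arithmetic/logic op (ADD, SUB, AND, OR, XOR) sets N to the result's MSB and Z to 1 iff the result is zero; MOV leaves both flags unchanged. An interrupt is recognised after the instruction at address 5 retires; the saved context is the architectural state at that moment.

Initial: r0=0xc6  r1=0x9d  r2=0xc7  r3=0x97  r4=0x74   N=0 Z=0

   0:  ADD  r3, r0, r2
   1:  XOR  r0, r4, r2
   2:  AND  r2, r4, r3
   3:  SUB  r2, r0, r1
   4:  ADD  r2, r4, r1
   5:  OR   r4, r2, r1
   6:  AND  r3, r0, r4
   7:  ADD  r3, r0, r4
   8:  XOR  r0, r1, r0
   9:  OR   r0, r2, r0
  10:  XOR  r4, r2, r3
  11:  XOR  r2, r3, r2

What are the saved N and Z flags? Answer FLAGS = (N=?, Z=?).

after  0: r0=0xc6 r1=0x9d r2=0xc7 r3=0x8d r4=0x74  N=1 Z=0
after  1: r0=0xb3 r1=0x9d r2=0xc7 r3=0x8d r4=0x74  N=1 Z=0
after  2: r0=0xb3 r1=0x9d r2=0x04 r3=0x8d r4=0x74  N=0 Z=0
after  3: r0=0xb3 r1=0x9d r2=0x16 r3=0x8d r4=0x74  N=0 Z=0
after  4: r0=0xb3 r1=0x9d r2=0x11 r3=0x8d r4=0x74  N=0 Z=0
after  5: r0=0xb3 r1=0x9d r2=0x11 r3=0x8d r4=0x9d  N=1 Z=0
-- IRQ taken; context saved, return-PC = 6 --

FLAGS = (N=1, Z=0)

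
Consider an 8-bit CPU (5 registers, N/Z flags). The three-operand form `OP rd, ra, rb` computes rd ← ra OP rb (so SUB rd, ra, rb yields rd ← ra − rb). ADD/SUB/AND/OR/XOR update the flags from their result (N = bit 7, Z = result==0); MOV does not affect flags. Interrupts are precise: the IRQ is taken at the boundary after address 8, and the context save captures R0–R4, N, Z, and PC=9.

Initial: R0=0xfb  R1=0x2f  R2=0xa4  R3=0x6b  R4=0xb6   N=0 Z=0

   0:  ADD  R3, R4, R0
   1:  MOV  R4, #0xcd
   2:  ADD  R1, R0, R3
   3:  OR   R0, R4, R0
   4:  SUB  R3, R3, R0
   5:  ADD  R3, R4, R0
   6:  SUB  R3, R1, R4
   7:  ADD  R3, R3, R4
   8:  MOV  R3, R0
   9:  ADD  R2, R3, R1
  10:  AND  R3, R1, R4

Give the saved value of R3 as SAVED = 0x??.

SAVED = 0xff

after  0: R0=0xfb R1=0x2f R2=0xa4 R3=0xb1 R4=0xb6  N=1 Z=0
after  1: R0=0xfb R1=0x2f R2=0xa4 R3=0xb1 R4=0xcd  N=1 Z=0
after  2: R0=0xfb R1=0xac R2=0xa4 R3=0xb1 R4=0xcd  N=1 Z=0
after  3: R0=0xff R1=0xac R2=0xa4 R3=0xb1 R4=0xcd  N=1 Z=0
after  4: R0=0xff R1=0xac R2=0xa4 R3=0xb2 R4=0xcd  N=1 Z=0
after  5: R0=0xff R1=0xac R2=0xa4 R3=0xcc R4=0xcd  N=1 Z=0
after  6: R0=0xff R1=0xac R2=0xa4 R3=0xdf R4=0xcd  N=1 Z=0
after  7: R0=0xff R1=0xac R2=0xa4 R3=0xac R4=0xcd  N=1 Z=0
after  8: R0=0xff R1=0xac R2=0xa4 R3=0xff R4=0xcd  N=1 Z=0
-- IRQ taken; context saved, return-PC = 9 --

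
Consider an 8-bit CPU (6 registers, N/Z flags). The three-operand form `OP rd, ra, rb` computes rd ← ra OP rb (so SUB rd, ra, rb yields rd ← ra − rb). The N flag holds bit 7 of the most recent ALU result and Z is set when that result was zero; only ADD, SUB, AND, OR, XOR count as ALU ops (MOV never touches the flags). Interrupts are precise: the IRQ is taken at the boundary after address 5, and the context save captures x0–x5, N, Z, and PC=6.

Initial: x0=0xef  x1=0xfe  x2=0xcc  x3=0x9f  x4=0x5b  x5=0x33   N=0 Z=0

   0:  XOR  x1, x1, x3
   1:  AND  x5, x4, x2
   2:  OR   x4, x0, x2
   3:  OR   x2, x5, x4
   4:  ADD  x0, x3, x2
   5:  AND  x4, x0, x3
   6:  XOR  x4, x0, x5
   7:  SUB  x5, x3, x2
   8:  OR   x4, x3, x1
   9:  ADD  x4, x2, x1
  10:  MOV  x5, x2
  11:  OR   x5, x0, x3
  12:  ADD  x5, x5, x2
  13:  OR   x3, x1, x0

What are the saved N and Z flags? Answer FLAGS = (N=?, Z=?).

FLAGS = (N=1, Z=0)

after  0: x0=0xef x1=0x61 x2=0xcc x3=0x9f x4=0x5b x5=0x33  N=0 Z=0
after  1: x0=0xef x1=0x61 x2=0xcc x3=0x9f x4=0x5b x5=0x48  N=0 Z=0
after  2: x0=0xef x1=0x61 x2=0xcc x3=0x9f x4=0xef x5=0x48  N=1 Z=0
after  3: x0=0xef x1=0x61 x2=0xef x3=0x9f x4=0xef x5=0x48  N=1 Z=0
after  4: x0=0x8e x1=0x61 x2=0xef x3=0x9f x4=0xef x5=0x48  N=1 Z=0
after  5: x0=0x8e x1=0x61 x2=0xef x3=0x9f x4=0x8e x5=0x48  N=1 Z=0
-- IRQ taken; context saved, return-PC = 6 --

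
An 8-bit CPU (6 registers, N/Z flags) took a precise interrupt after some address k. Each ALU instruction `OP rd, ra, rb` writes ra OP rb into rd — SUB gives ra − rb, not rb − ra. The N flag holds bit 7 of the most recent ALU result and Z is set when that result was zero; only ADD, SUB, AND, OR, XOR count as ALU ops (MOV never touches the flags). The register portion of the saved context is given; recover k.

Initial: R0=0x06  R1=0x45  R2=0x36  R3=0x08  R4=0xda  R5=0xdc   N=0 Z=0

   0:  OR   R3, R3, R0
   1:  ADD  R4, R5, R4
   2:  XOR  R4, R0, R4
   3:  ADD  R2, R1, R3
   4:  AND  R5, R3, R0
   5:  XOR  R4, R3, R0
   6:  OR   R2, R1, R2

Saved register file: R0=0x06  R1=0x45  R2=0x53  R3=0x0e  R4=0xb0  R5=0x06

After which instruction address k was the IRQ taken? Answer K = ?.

K = 4

after  0: R0=0x06 R1=0x45 R2=0x36 R3=0x0e R4=0xda R5=0xdc  N=0 Z=0
after  1: R0=0x06 R1=0x45 R2=0x36 R3=0x0e R4=0xb6 R5=0xdc  N=1 Z=0
after  2: R0=0x06 R1=0x45 R2=0x36 R3=0x0e R4=0xb0 R5=0xdc  N=1 Z=0
after  3: R0=0x06 R1=0x45 R2=0x53 R3=0x0e R4=0xb0 R5=0xdc  N=0 Z=0
after  4: R0=0x06 R1=0x45 R2=0x53 R3=0x0e R4=0xb0 R5=0x06  N=0 Z=0
-- IRQ taken; context saved, return-PC = 5 --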